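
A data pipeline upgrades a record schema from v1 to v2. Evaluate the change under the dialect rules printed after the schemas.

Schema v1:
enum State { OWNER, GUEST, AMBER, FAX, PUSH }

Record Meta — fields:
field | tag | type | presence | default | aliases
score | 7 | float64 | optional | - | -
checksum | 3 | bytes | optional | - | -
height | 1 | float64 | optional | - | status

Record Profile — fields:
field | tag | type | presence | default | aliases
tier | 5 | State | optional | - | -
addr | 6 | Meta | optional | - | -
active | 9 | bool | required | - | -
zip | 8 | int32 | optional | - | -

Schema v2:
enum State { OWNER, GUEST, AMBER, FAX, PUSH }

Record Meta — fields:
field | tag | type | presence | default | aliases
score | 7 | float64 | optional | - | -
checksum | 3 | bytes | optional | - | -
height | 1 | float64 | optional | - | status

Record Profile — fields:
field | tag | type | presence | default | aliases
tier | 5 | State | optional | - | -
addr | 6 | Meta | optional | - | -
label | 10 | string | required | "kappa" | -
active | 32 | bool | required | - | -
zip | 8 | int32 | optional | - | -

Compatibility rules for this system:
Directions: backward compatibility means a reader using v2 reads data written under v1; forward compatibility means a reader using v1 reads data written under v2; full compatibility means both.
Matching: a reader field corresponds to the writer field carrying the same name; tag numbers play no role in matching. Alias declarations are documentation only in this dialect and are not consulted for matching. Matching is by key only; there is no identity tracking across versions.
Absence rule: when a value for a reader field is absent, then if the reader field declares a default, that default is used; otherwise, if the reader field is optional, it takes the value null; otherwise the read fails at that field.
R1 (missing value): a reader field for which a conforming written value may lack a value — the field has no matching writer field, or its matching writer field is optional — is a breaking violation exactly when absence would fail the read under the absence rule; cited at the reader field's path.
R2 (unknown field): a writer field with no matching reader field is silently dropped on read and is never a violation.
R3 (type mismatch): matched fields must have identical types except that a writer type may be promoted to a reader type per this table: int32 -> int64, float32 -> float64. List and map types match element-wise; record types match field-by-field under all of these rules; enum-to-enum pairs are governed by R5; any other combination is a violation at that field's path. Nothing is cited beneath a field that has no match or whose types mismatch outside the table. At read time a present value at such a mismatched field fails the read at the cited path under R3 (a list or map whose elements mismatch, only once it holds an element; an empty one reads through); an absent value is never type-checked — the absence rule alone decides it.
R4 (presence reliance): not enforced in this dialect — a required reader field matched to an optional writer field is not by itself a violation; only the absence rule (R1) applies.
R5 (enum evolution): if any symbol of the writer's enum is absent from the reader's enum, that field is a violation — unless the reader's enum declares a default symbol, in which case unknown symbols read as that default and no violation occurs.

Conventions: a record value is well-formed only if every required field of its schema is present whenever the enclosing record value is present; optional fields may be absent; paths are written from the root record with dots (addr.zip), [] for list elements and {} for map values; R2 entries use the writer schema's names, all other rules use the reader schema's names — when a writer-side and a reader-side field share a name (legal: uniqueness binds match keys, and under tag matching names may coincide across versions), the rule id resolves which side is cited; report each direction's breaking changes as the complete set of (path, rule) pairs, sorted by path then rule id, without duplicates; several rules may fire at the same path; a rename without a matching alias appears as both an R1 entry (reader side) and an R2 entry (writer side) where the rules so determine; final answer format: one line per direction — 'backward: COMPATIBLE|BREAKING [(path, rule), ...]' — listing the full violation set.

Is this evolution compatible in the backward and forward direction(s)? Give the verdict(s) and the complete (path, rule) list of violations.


each type pair in Profile: writer, then reader
backward analysis of Profile with v2 as reader and v1 as writer:
  State -> State, writer optional: tier aligns to tier
  Meta -> Meta, writer optional: addr aligns to addr
  label: no writer match
  bool -> bool, writer required: active aligns to active
  int32 -> int32, writer optional: zip aligns to zip
  float64 -> float64, writer optional: addr.score aligns to addr.score
  bytes -> bytes, writer optional: addr.checksum aligns to addr.checksum
  float64 -> float64, writer optional: addr.height aligns to addr.height
  nothing fires on Profile: backward is COMPATIBLE
forward analysis of Profile with v1 as reader and v2 as writer:
  State -> State, writer optional: tier aligns to tier
  Meta -> Meta, writer optional: addr aligns to addr
  bool -> bool, writer required: active aligns to active
  int32 -> int32, writer optional: zip aligns to zip
  writer label: unknown to reader
  float64 -> float64, writer optional: addr.score aligns to addr.score
  bytes -> bytes, writer optional: addr.checksum aligns to addr.checksum
  float64 -> float64, writer optional: addr.height aligns to addr.height
  nothing fires on Profile: forward is COMPATIBLE

backward: COMPATIBLE []; forward: COMPATIBLE []


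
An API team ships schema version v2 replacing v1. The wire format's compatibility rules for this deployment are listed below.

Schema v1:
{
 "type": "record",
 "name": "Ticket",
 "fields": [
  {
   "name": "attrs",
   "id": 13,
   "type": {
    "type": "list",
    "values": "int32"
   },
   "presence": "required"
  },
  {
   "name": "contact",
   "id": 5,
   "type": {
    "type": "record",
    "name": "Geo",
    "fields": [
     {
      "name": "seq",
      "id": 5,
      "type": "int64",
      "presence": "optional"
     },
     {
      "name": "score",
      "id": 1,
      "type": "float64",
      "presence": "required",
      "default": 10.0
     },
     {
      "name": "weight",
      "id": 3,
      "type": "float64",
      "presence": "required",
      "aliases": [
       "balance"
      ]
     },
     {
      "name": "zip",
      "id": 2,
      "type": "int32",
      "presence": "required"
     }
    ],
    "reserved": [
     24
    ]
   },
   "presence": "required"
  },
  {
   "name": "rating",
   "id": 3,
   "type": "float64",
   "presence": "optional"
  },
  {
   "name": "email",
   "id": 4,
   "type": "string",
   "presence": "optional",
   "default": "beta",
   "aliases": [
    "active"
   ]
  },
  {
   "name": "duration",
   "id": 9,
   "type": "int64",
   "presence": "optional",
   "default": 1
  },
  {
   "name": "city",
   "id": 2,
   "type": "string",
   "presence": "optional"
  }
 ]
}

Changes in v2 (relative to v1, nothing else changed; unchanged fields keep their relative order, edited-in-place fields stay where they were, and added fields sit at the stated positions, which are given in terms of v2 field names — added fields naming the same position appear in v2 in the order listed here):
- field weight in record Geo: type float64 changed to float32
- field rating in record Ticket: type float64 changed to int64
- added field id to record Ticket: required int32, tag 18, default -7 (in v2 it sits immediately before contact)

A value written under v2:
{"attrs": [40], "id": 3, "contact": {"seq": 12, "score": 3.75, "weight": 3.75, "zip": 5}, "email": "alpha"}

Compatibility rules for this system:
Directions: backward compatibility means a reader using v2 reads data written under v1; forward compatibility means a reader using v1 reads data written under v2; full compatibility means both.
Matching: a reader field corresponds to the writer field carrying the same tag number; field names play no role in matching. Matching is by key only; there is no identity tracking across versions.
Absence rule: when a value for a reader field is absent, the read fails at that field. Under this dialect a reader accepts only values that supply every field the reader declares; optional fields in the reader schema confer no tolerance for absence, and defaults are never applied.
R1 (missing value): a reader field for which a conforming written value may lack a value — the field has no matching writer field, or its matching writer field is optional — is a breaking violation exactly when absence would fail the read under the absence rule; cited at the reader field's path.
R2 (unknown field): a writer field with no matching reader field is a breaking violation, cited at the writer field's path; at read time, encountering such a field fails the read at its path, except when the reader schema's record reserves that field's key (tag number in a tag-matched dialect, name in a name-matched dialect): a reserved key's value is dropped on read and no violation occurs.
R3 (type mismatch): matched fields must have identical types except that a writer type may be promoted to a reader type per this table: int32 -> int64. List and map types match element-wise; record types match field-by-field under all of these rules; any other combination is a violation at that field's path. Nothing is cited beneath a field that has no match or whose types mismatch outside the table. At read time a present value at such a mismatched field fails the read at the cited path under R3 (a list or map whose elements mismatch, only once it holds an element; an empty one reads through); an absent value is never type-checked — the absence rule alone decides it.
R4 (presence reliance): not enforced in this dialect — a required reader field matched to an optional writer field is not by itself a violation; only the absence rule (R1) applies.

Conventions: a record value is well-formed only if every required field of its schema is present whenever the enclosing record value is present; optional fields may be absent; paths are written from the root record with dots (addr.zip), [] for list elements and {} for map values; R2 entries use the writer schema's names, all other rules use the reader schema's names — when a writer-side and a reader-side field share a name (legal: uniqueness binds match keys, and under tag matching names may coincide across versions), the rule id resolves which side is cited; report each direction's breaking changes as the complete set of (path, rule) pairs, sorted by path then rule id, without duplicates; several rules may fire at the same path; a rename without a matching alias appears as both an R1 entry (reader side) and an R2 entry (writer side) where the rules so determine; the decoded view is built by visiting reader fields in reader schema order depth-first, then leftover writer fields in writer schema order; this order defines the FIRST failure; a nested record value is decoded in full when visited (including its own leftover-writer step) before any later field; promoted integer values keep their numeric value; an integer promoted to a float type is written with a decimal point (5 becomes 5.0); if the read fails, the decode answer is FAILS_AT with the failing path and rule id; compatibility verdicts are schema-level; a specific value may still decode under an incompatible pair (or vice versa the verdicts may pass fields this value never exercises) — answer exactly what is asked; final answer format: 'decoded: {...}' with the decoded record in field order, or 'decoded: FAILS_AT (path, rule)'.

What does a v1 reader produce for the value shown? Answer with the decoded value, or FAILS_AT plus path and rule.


decoded: FAILS_AT (contact.weight, R3)

arrows below run writer -> reader for Ticket
migrating the Ticket value to v1:
  attrs := [40]
  contact.seq := 12
  contact.score := 3.75
  read fails at contact.weight under R3
  => FAILS_AT (contact.weight, R3)
diffs on Ticket not affecting the asked answer:
  field rating in record Ticket: type float64 changed to int64 -> a verdict-level change on Ticket — the shown value reads the same
  added field id to record Ticket: required int32, tag 18, default -7 (in v2 it sits immediately before contact) -> a verdict-level change on Ticket — the shown value reads the same


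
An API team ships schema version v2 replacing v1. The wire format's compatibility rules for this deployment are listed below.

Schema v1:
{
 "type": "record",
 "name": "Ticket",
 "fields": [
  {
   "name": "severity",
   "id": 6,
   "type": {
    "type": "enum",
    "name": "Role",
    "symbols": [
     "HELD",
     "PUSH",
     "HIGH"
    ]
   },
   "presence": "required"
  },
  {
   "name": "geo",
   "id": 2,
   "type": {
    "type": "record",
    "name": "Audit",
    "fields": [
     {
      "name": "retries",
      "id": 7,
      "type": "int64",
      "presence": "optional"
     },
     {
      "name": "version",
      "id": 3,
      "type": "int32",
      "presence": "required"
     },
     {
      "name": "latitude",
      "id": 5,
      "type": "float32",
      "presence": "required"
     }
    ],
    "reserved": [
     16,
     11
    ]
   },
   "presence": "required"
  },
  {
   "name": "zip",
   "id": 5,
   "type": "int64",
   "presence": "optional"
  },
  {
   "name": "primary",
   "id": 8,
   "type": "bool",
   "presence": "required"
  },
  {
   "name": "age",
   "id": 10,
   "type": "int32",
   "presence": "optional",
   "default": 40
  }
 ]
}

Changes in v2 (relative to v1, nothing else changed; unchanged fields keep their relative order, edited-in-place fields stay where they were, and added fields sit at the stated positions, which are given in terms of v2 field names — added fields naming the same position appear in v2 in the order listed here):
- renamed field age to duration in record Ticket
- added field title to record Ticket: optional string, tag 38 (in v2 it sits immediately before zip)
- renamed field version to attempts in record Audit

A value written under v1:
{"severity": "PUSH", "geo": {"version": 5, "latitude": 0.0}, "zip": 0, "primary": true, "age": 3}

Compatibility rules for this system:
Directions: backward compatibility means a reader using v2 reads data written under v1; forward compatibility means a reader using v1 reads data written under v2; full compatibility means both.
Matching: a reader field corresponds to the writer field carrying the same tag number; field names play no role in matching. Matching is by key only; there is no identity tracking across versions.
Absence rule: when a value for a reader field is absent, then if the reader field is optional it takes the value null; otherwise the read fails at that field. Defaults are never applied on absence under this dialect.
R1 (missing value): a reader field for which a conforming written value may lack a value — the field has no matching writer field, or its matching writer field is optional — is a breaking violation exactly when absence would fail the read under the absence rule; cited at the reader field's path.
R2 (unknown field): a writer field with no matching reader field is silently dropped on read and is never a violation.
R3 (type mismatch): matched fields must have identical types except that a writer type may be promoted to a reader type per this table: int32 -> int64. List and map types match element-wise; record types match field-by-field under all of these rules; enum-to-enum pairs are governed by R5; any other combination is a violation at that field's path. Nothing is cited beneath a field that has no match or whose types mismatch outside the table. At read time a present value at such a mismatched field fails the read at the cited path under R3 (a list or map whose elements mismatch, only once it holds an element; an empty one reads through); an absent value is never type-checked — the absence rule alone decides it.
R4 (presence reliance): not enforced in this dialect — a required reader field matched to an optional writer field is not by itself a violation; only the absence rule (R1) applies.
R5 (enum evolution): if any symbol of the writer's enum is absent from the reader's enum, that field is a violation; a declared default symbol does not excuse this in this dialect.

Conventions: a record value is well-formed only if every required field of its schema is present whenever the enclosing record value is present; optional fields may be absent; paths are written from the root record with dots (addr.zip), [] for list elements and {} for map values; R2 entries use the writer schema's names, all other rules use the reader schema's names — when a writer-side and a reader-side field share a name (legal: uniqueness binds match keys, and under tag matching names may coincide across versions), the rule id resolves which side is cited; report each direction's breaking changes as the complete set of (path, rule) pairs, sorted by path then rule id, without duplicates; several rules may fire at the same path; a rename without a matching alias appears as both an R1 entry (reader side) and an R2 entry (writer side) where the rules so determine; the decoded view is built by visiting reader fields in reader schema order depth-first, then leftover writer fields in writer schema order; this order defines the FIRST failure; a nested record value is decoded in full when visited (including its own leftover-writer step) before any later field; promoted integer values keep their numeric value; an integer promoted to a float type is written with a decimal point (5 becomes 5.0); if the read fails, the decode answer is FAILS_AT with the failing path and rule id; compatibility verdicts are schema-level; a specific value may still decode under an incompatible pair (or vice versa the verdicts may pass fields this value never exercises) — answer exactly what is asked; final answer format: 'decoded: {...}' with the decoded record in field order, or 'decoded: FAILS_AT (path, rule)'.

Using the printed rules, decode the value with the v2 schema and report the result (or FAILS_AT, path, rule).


decoded: {"severity": "PUSH", "geo": {"retries": null, "attempts": 5, "latitude": 0.0}, "title": null, "zip": 0, "primary": true, "duration": 3}

the writer's type comes first in each Ticket pair
migrating the Ticket value to v2:
  severity := "PUSH"
  geo.retries := null (not supplied -> null)
  geo.attempts := 5 (from writer version)
  geo.latitude := 0.0
  title := null (not supplied -> null)
  zip := 0
  primary := true
  duration := 3 (from writer age)
  => decoded: {"severity": "PUSH", "geo": {"retries": null, "attempts": 5, "latitude": 0.0}, "title": null, "zip": 0, "primary": true, "duration": 3}


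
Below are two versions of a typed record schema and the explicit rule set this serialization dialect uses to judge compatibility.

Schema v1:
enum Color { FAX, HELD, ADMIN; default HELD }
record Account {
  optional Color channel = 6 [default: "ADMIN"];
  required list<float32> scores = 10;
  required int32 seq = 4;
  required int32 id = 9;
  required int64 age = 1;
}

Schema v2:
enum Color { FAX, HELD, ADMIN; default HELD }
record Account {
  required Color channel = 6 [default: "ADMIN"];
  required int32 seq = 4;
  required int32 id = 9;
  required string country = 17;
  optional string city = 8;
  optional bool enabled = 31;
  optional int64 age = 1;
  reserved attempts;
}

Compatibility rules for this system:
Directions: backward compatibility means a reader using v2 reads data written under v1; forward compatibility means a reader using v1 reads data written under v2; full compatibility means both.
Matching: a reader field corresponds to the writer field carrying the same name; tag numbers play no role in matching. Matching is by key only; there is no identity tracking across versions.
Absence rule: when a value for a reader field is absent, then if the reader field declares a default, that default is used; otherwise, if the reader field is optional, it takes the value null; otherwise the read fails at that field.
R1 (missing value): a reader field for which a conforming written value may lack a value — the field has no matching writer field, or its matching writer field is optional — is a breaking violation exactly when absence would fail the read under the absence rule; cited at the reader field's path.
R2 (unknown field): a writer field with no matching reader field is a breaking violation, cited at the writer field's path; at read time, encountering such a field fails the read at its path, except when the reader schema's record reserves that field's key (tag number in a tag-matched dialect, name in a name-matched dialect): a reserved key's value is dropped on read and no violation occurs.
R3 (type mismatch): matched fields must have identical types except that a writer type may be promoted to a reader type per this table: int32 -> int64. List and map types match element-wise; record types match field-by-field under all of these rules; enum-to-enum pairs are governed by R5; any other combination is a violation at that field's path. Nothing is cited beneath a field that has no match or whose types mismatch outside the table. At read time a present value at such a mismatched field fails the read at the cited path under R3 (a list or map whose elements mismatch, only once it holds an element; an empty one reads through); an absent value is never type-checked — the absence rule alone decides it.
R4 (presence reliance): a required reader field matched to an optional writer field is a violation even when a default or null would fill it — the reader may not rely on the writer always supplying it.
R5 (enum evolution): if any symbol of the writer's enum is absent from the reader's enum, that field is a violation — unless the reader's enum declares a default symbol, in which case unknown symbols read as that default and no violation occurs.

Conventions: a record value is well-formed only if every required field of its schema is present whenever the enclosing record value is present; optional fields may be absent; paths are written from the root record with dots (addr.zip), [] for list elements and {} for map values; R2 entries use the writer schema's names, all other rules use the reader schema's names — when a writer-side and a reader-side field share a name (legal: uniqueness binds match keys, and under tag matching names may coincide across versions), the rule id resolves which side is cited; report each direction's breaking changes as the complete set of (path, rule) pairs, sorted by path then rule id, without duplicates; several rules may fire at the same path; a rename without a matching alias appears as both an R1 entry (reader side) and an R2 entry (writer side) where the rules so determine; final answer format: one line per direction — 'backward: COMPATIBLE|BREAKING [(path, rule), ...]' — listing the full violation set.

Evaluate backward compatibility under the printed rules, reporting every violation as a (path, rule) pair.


backward: BREAKING [(channel, R4), (country, R1), (scores, R2)]

arrows below run writer -> reader for Account
checking backward for Account: reader v2 against writer v1:
  Color -> Color, writer optional: channel aligns to channel
  int32 -> int32, writer required: seq aligns to seq
  int32 -> int32, writer required: id aligns to id
  country: no writer-side match
  city: no writer-side match
  enabled: no writer-side match
  int64 -> int64, writer required: age aligns to age
  leftover writer field: scores
  violation R4 at channel
  violation R1 at country
  violation R2 at scores
  => backward verdict for Account: BREAKING, 3 violation(s)
the other Account changes do not affect what is asked:
  added field enabled to record Account: optional bool, tag 31 (in v2 it sits immediately before age) -> fires only in the forward direction of Account, which is not asked here
  field age in record Account: required changed to optional -> fires only in the forward direction of Account, which is not asked here
  added field city to record Account: optional string, tag 8 (in v2 it sits immediately before age) -> fires only in the forward direction of Account, which is not asked here


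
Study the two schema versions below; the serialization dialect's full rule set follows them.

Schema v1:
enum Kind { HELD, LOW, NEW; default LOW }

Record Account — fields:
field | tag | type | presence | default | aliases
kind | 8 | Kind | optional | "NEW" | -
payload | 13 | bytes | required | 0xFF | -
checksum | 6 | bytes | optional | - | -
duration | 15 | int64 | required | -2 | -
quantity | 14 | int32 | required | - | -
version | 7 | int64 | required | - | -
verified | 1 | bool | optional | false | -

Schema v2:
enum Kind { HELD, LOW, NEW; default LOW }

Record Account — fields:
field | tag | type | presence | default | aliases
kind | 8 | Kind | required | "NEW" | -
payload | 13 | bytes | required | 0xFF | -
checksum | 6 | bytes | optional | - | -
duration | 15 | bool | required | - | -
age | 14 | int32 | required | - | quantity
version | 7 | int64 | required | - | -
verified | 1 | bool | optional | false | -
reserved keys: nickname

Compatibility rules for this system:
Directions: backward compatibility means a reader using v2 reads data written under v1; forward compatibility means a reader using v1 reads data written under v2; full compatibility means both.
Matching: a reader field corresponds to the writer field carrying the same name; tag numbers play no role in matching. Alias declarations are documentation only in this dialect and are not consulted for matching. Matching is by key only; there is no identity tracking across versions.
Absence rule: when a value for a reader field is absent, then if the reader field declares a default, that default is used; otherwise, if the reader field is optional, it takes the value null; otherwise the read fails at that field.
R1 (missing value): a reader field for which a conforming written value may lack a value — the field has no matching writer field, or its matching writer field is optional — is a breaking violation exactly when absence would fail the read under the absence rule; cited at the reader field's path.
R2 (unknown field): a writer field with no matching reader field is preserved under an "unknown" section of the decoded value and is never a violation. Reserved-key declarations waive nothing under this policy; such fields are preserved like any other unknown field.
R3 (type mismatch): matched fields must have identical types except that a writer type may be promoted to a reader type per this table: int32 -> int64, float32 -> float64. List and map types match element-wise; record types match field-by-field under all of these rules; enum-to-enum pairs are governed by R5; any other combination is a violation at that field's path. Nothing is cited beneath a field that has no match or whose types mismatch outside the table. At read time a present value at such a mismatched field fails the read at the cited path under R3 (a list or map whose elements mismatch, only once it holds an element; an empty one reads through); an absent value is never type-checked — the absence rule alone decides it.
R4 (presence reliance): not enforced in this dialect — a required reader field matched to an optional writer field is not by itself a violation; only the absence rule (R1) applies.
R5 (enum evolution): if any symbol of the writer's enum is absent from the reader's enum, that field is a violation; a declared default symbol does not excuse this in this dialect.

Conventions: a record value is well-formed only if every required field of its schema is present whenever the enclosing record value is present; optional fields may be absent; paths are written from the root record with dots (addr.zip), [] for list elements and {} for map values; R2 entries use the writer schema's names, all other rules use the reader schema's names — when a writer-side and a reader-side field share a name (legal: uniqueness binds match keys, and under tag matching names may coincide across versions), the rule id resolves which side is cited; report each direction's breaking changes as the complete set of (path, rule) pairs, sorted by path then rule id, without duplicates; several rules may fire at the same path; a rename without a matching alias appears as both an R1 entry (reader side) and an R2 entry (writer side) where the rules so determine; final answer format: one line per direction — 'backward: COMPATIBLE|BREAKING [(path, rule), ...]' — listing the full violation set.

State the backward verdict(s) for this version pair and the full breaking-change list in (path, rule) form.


backward: BREAKING [(age, R1), (duration, R3)]

each type pair in Account: writer, then reader
backward for Account (reader v2, writer v1):
  kind: paired with writer kind (Kind -> Kind; writer optional)
  payload: paired with writer payload (bytes -> bytes; writer required)
  checksum: paired with writer checksum (bytes -> bytes; writer optional)
  duration: paired with writer duration (int64 -> bool; writer required)
  age: no writer-side match
  version: paired with writer version (int64 -> int64; writer required)
  verified: paired with writer verified (bool -> bool; writer optional)
  quantity (writer side), unknown to reader
  breaking: (age, R1)
  breaking: (duration, R3)
  => backward: BREAKING (2)
ruling out the remaining Account differences:
  field kind in record Account: optional changed to required -> triggers nothing under Account's printed rules — same verdict


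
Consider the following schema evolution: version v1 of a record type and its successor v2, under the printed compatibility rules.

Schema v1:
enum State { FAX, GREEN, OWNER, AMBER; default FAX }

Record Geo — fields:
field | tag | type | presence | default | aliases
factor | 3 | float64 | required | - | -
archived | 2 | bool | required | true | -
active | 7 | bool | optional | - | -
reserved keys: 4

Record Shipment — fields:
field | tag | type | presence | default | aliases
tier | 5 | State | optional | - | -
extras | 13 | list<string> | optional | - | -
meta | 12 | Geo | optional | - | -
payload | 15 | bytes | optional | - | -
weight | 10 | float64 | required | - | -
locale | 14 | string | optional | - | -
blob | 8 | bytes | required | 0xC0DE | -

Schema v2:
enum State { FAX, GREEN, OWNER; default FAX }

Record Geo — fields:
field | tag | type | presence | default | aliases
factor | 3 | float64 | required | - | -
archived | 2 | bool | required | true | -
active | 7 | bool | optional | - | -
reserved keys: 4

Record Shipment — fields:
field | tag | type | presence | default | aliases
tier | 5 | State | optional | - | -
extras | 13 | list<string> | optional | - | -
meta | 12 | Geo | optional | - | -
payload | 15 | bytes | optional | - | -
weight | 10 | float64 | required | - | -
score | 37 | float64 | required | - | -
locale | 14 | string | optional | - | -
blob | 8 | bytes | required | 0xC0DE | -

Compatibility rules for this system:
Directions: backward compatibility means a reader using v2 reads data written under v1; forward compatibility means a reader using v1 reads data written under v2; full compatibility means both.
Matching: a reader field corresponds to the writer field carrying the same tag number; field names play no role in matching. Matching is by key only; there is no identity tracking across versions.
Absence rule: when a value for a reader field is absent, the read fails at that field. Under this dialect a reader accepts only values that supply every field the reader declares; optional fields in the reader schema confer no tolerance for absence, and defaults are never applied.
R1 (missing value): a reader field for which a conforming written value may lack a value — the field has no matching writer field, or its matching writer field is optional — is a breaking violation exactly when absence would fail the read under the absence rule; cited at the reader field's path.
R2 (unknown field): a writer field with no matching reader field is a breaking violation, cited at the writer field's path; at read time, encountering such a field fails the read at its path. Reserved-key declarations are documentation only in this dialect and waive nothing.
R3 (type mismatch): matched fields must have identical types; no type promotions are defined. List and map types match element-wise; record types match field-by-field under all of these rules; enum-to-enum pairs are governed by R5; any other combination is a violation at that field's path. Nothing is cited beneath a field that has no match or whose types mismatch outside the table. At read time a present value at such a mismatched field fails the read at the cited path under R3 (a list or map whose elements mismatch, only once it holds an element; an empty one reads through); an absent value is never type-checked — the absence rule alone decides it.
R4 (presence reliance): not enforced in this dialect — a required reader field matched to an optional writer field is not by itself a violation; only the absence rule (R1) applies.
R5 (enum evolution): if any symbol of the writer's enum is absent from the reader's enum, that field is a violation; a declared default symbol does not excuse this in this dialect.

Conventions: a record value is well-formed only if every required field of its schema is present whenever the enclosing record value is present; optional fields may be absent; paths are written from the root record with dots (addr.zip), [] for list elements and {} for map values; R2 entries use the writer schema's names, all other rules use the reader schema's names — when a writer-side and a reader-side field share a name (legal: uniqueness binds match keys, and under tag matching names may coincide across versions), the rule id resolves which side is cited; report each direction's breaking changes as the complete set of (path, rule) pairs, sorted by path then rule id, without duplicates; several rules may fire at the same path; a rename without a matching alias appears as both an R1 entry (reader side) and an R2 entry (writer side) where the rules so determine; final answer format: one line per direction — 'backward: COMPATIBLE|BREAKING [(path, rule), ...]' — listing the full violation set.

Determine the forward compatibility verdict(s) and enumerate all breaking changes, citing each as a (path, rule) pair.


forward: BREAKING [(extras, R1), (locale, R1), (meta, R1), (meta.active, R1), (payload, R1), (score, R2), (tier, R1)]

each type pair in Shipment: writer, then reader
forward on Shipment — v1 reading data written by v2:
  State -> State, writer optional: tier aligns to tier
  list<string> -> list<string>, writer optional: extras aligns to extras
  Geo -> Geo, writer optional: meta aligns to meta
  bytes -> bytes, writer optional: payload aligns to payload
  float64 -> float64, writer required: weight aligns to weight
  string -> string, writer optional: locale aligns to locale
  bytes -> bytes, writer required: blob aligns to blob
  leftover writer field: score
  float64 -> float64, writer required: meta.factor aligns to meta.factor
  bool -> bool, writer required: meta.archived aligns to meta.archived
  bool -> bool, writer optional: meta.active aligns to meta.active
  R1 fires at extras
  R1 fires at locale
  R1 fires at meta
  R1 fires at meta.active
  R1 fires at payload
  R2 fires at score
  R1 fires at tier
  => forward verdict for Shipment: BREAKING, 7 violation(s)
checking off the Shipment differences that do not matter here:
  enum State (field tier in record Shipment): symbol AMBER removed -> affects backward compatibility only, which is not asked


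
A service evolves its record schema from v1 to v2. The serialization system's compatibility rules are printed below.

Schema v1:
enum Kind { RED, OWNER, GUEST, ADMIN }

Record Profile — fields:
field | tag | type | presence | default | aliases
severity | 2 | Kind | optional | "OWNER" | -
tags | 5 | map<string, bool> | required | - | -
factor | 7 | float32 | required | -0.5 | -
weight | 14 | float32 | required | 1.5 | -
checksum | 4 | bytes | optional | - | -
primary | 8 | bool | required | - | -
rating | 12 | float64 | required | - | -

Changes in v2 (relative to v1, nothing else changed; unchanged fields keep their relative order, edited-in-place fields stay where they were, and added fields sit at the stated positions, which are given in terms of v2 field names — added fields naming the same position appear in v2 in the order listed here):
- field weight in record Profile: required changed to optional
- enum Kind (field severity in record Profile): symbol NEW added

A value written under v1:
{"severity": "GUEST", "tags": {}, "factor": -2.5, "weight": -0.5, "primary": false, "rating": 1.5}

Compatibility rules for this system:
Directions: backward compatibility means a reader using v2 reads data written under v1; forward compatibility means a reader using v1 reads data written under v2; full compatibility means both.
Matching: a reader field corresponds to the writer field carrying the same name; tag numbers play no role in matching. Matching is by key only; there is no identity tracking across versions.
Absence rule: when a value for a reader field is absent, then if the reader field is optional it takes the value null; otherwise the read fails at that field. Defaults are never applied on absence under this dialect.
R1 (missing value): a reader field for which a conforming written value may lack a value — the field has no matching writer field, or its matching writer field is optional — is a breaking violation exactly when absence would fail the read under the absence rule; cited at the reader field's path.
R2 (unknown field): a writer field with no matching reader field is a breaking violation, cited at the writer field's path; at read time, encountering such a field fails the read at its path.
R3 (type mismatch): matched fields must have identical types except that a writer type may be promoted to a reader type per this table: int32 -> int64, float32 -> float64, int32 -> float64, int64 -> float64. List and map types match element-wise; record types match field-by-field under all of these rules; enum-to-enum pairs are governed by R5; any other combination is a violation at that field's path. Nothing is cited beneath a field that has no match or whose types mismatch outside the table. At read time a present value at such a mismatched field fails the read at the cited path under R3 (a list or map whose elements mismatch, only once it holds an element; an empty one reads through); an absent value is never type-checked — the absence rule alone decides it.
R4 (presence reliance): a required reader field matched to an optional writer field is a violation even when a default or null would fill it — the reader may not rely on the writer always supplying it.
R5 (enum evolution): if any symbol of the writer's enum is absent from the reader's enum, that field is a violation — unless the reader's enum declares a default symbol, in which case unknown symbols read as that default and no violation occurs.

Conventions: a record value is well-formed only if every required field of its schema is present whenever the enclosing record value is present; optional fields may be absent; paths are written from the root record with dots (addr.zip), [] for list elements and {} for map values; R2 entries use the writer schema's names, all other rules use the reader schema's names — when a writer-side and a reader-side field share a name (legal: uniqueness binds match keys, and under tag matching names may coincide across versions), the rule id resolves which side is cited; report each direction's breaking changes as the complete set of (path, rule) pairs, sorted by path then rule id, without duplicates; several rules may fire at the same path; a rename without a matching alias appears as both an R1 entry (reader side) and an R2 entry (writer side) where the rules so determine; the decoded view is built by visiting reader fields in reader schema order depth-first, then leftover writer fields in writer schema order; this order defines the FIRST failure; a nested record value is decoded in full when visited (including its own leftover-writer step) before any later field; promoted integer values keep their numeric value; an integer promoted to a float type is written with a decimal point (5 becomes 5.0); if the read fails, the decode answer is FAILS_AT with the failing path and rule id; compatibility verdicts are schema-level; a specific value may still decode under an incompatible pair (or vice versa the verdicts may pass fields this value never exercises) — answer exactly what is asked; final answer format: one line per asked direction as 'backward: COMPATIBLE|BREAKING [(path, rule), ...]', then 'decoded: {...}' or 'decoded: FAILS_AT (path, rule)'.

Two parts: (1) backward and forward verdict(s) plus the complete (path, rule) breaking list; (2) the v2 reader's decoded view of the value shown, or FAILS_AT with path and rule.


in Profile below, arrows point writer -> reader
backward analysis of Profile with v2 as reader and v1 as writer:
  severity: Kind -> Kind, writer optional; from severity
  tags: map<string, bool> -> map<string, bool>, writer required; from tags
  factor: float32 -> float32, writer required; from factor
  weight: float32 -> float32, writer required; from weight
  checksum: bytes -> bytes, writer optional; from checksum
  primary: bool -> bool, writer required; from primary
  rating: float64 -> float64, writer required; from rating
  => no violations; backward on Profile: COMPATIBLE
forward analysis of Profile with v1 as reader and v2 as writer:
  severity: Kind -> Kind, writer optional; from severity
  tags: map<string, bool> -> map<string, bool>, writer required; from tags
  factor: float32 -> float32, writer required; from factor
  weight: float32 -> float32, writer optional; from weight
  checksum: bytes -> bytes, writer optional; from checksum
  primary: bool -> bool, writer required; from primary
  rating: float64 -> float64, writer required; from rating
  violation R5 at severity
  violation R1 at weight
  violation R4 at weight
  => forward: BREAKING (3)
decode (reader v2):
  severity := "GUEST"
  tags := {}
  factor := -2.5
  weight := -0.5
  checksum := null (absent, optional -> null)
  primary := false
  rating := 1.5
  => decoded: {"severity": "GUEST", "tags": {}, "factor": -2.5, "weight": -0.5, "checksum": null, "primary": false, "rating": 1.5}

backward: COMPATIBLE []; forward: BREAKING [(severity, R5), (weight, R1), (weight, R4)]; decoded: {"severity": "GUEST", "tags": {}, "factor": -2.5, "weight": -0.5, "checksum": null, "primary": false, "rating": 1.5}
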